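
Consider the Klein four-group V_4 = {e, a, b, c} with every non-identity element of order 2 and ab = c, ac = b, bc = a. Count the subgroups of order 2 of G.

3

|G| = 4 and 2 | 4, so subgroups of order 2 are possible by Lagrange.
The subgroups of order 2 are: {e, a}; {e, b}; {e, c}.
So G has 3 subgroups of order 2.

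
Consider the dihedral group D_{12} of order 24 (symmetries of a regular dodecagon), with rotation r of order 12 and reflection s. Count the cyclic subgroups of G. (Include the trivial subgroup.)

18

A cyclic subgroup of order d is generated by each of its φ(d) elements of order d, so the cyclic subgroups of order d number (#elements of order d)/φ(d).
Cyclic subgroups by order — order 1: 1; order 2: 13; order 3: 1; order 4: 1; order 6: 1; order 12: 1.
Total: 18.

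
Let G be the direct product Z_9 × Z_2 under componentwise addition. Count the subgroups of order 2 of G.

1

|G| = 18 and 2 | 18, so subgroups of order 2 are possible by Lagrange.
The subgroups of order 2 are: {(0,0), (0,1)}.
So G has 1 subgroup of order 2.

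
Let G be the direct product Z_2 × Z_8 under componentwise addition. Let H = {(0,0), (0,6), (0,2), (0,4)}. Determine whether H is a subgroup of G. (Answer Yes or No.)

Yes

|H| = 4 divides |G| = 16, consistent with Lagrange.
H contains the identity, every element's inverse is in H, and H is closed under +: it is a subgroup.
In fact H = ⟨(0,2)⟩.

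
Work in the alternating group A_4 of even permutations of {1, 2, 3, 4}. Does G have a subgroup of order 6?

No

6 | 12, so Lagrange does not rule it out; but checking all subgroups of G, none has order 6.
(A_4 is the standard example that the converse of Lagrange fails.)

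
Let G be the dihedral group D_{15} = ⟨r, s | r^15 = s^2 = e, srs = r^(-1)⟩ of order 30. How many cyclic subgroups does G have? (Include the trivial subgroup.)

19

A cyclic subgroup of order d is generated by each of its φ(d) elements of order d, so the cyclic subgroups of order d number (#elements of order d)/φ(d).
Cyclic subgroups by order — order 1: 1; order 2: 15; order 3: 1; order 5: 1; order 15: 1.
Total: 19.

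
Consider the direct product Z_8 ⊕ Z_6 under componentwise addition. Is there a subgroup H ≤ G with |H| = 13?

No

13 does not divide |G| = 48, so by Lagrange no subgroup of order 13 exists.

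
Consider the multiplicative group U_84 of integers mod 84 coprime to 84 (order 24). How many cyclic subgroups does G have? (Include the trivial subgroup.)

16

A cyclic subgroup of order d is generated by each of its φ(d) elements of order d, so the cyclic subgroups of order d number (#elements of order d)/φ(d).
Cyclic subgroups by order — order 1: 1; order 2: 7; order 3: 1; order 6: 7.
Total: 16.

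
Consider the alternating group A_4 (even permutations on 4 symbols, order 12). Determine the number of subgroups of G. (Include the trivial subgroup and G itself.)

|G| = 12, so by Lagrange every subgroup order divides 12. Divisors: 1, 2, 3, 4, 6, 12.
Subgroups by order — order 1: 1; order 2: 3; order 3: 4; order 4: 1; order 6: 0; order 12: 1.
Total: 1 + 3 + 4 + 1 + 0 + 1 = 10.

10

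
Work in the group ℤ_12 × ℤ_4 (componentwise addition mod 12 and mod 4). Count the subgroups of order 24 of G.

3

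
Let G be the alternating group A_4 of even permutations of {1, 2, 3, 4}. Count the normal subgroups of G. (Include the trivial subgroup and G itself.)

G has 10 subgroups. Checking conjugation-invariance by order — order 1: 1/1 normal; order 2: 0/3 normal; order 3: 0/4 normal; order 4: 1/1 normal; order 12: 1/1 normal.
Total normal subgroups: 3.

3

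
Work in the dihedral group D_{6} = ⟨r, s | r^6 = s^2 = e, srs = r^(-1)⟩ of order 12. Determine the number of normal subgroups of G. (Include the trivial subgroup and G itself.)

7

G has 16 subgroups. Checking conjugation-invariance by order — order 1: 1/1 normal; order 2: 1/7 normal; order 3: 1/1 normal; order 4: 0/3 normal; order 6: 3/3 normal; order 12: 1/1 normal.
Total normal subgroups: 7.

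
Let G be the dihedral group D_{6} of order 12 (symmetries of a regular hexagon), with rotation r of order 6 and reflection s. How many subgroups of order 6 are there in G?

3

|G| = 12 and 6 | 12, so subgroups of order 6 are possible by Lagrange.
The subgroups of order 6 are: {e, r, r^2, r^3, r^4, r^5}; {e, r^2, r^4, s, r^2s, r^4s}; {e, r^2, r^4, rs, r^3s, r^5s}.
So G has 3 subgroups of order 6.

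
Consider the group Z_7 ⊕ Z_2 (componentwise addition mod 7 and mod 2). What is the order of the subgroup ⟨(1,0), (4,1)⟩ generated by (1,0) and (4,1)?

|⟨(1,0)⟩| = 7 and |⟨(4,1)⟩| = 14, so |H| is a multiple of lcm(7, 14) = 14 and divides |G| = 14.
Closing {(1,0), (4,1)} under the group operation gives all of G, so |H| = 14.

14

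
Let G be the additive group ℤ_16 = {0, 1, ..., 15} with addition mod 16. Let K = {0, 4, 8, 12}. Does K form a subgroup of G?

|K| = 4 divides |G| = 16, consistent with Lagrange.
K contains the identity, every element's inverse is in K, and K is closed under +: it is a subgroup.
In fact K = ⟨4⟩.

Yes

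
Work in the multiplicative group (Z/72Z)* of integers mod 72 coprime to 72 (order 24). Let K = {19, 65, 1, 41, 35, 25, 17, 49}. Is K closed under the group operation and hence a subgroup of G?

Closure fails: 65 · 35 = 43 ∉ K. So K is not a subgroup.

No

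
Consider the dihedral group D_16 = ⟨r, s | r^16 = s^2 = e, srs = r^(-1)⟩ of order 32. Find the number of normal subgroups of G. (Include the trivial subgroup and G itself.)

G has 36 subgroups. Checking conjugation-invariance by order — order 1: 1/1 normal; order 2: 1/17 normal; order 4: 1/9 normal; order 8: 1/5 normal; order 16: 3/3 normal; order 32: 1/1 normal.
Total normal subgroups: 8.

8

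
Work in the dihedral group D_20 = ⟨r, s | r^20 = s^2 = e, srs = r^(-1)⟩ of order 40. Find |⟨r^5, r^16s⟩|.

8

|⟨r^5⟩| = 4 and |⟨r^16s⟩| = 2, so |H| is a multiple of lcm(4, 2) = 4 and divides |G| = 40.
Closing under the operation: H = {e, r^5, r^10, r^15, rs, r^6s, r^11s, r^16s}, so |H| = 8.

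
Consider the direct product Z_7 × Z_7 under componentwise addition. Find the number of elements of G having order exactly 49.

0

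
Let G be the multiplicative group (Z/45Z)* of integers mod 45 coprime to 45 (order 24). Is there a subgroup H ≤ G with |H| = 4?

Yes

4 | 24. A subgroup of order 4 is {1, 8, 17, 19}.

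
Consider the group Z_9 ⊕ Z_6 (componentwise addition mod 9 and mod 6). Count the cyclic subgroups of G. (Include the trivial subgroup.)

16

Each element a generates a cyclic subgroup ⟨a⟩; distinct elements may generate the same one (a cyclic group of order d has φ(d) generators).
Cyclic subgroups by order — order 1: 1; order 2: 1; order 3: 4; order 6: 4; order 9: 3; order 18: 3.
Total: 16.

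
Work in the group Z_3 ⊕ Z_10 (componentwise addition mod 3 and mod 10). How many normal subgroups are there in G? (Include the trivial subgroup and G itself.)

8

G is abelian, so every subgroup is normal.
G has 8 subgroups in total, hence 8 normal subgroups.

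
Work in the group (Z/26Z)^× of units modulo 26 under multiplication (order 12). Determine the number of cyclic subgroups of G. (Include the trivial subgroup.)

6

Group the elements of G by the cyclic subgroup they generate; each cyclic subgroup of order d accounts for φ(d) elements.
Cyclic subgroups by order — order 1: 1; order 2: 1; order 3: 1; order 4: 1; order 6: 1; order 12: 1.
Total: 6.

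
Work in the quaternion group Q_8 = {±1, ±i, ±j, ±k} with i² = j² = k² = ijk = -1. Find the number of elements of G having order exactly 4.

6

The elements of order 4 are: i, -i, j, -j, k, -k.
That's 6.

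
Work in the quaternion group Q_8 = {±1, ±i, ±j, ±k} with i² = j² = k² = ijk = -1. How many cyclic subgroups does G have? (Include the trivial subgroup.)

Each element a generates a cyclic subgroup ⟨a⟩; distinct elements may generate the same one (a cyclic group of order d has φ(d) generators).
Cyclic subgroups by order — order 1: 1; order 2: 1; order 4: 3.
Total: 5.

5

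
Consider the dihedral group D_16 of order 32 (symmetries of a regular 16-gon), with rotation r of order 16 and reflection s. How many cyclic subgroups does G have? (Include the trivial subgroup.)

21

A cyclic subgroup of order d is generated by each of its φ(d) elements of order d, so the cyclic subgroups of order d number (#elements of order d)/φ(d).
Cyclic subgroups by order — order 1: 1; order 2: 17; order 4: 1; order 8: 1; order 16: 1.
Total: 21.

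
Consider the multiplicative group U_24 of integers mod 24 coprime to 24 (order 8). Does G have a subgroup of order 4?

Yes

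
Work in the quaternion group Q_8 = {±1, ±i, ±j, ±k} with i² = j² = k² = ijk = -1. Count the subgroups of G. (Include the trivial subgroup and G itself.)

|G| = 8, so by Lagrange every subgroup order divides 8. Divisors: 1, 2, 4, 8.
Subgroups by order — order 1: 1; order 2: 1; order 4: 3; order 8: 1.
Total: 1 + 1 + 3 + 1 = 6.

6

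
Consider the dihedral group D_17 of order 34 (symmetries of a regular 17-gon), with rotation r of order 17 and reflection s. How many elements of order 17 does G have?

16

Enumerating element orders in G gives 16 elements of order 17.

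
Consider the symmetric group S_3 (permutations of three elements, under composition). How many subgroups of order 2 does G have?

|G| = 6 and 2 | 6, so subgroups of order 2 are possible by Lagrange.
The subgroups of order 2 are: {e, (1 2)}; {e, (1 3)}; {e, (2 3)}.
So G has 3 subgroups of order 2.

3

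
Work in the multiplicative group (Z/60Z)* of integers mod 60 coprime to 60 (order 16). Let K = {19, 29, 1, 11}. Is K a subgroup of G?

|K| = 4 divides |G| = 16, consistent with Lagrange.
K contains the identity, every element's inverse is in K, and K is closed under ·: it is a subgroup.

Yes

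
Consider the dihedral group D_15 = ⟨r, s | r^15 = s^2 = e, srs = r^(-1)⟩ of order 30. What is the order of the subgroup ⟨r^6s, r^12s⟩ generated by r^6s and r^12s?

|⟨r^6s⟩| = 2 and |⟨r^12s⟩| = 2, so |H| is a multiple of lcm(2, 2) = 2 and divides |G| = 30.
Closing under the operation: H = {e, r^3, r^6, r^9, r^12, s, r^3s, r^6s, r^9s, r^12s}, so |H| = 10.

10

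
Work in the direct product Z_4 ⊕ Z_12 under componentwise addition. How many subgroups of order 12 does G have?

7

|G| = 48 and 12 | 48, so subgroups of order 12 are possible by Lagrange.
The subgroups of order 12 are: {(0,0), (0,1), (0,2), (0,3), (0,4), (0,5), (0,6), (0,7), (0,8), (0,9), (0,10), (0,11)}; {(0,0), (0,2), (0,4), (0,6), (0,8), (0,10), (2,0), (2,2), (2,4), (2,6), (2,8), (2,10)}; {(0,0), (0,2), (0,4), (0,6), (0,8), (0,10), (2,1), (2,3), (2,5), (2,7), (2,9), (2,11)}; {(0,0), (0,4), (0,8), (1,0), (1,4), (1,8), (2,0), (2,4), (2,8), (3,0), (3,4), (3,8)}; … (7 in all).
So G has 7 subgroups of order 12.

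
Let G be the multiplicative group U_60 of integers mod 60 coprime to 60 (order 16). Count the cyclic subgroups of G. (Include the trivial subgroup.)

Group the elements of G by the cyclic subgroup they generate; each cyclic subgroup of order d accounts for φ(d) elements.
Cyclic subgroups by order — order 1: 1; order 2: 7; order 4: 4.
Total: 12.

12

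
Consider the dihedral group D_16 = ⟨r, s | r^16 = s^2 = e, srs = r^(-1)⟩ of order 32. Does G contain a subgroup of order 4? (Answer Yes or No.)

Yes

4 | 32. A subgroup of order 4 is {e, r^8, r^2s, r^10s}.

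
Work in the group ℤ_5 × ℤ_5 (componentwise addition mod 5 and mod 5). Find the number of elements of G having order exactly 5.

An element (a,b) has order lcm(ord(a), ord(b)); count pairs with lcm equal to 5.
Enumerating gives 24 such elements.

24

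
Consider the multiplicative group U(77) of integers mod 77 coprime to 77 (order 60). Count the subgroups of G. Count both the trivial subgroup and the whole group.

|G| = 60, so by Lagrange every subgroup order divides 60. Divisors: 1, 2, 3, 4, 5, 6, 10, 12, 15, 20, 30, 60.
Subgroups by order — order 1: 1; order 2: 3; order 3: 1; order 4: 1; order 5: 1; order 6: 3; order 10: 3; order 12: 1; order 15: 1; order 20: 1; order 30: 3; order 60: 1.
Total: 1 + 3 + 1 + 1 + 1 + 3 + 3 + 1 + 1 + 1 + 3 + 1 = 20.

20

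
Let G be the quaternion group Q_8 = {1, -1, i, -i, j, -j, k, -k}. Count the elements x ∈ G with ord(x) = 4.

The elements of order 4 are: i, -i, j, -j, k, -k.
That's 6.

6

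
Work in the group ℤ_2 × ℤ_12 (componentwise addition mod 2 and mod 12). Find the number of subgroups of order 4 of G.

3

|G| = 24 and 4 | 24, so subgroups of order 4 are possible by Lagrange.
The subgroups of order 4 are: {(0,0), (0,3), (0,6), (0,9)}; {(0,0), (0,6), (1,0), (1,6)}; {(0,0), (0,6), (1,3), (1,9)}.
So G has 3 subgroups of order 4.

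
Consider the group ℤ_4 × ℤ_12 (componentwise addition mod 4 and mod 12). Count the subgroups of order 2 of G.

3

|G| = 48 and 2 | 48, so subgroups of order 2 are possible by Lagrange.
The subgroups of order 2 are: {(0,0), (0,6)}; {(0,0), (2,0)}; {(0,0), (2,6)}.
So G has 3 subgroups of order 2.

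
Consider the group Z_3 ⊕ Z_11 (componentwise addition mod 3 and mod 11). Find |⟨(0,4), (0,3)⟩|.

11

|⟨(0,4)⟩| = 11 and |⟨(0,3)⟩| = 11, so |H| is a multiple of lcm(11, 11) = 11 and divides |G| = 33.
Closing under the operation: H = {(0,0), (0,1), (0,2), (0,3), (0,4), (0,5), (0,6), (0,7), (0,8), (0,9), (0,10)}, so |H| = 11.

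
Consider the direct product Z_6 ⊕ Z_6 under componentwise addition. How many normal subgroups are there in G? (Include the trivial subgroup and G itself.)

30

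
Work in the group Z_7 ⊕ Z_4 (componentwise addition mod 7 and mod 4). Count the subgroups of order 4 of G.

1

|G| = 28 and 4 | 28, so subgroups of order 4 are possible by Lagrange.
The subgroups of order 4 are: {(0,0), (0,1), (0,2), (0,3)}.
So G has 1 subgroup of order 4.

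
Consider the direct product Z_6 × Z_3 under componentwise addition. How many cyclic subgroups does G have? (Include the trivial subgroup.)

10

Each element a generates a cyclic subgroup ⟨a⟩; distinct elements may generate the same one (a cyclic group of order d has φ(d) generators).
Cyclic subgroups by order — order 1: 1; order 2: 1; order 3: 4; order 6: 4.
Total: 10.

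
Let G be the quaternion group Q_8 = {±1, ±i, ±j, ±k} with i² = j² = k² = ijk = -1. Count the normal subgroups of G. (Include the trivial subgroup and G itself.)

G has 6 subgroups. Checking conjugation-invariance by order — order 1: 1/1 normal; order 2: 1/1 normal; order 4: 3/3 normal; order 8: 1/1 normal.
Total normal subgroups: 6.

6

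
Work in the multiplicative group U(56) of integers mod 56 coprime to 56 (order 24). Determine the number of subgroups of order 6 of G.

|G| = 24 and 6 | 24, so subgroups of order 6 are possible by Lagrange.
The subgroups of order 6 are: {1, 9, 11, 25, 43, 51}; {1, 5, 9, 13, 25, 45}; {1, 9, 15, 23, 25, 39}; {1, 9, 17, 25, 33, 41}; … (7 in all).
So G has 7 subgroups of order 6.

7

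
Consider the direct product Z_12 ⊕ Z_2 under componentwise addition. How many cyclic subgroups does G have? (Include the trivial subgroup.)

12

A cyclic subgroup of order d is generated by each of its φ(d) elements of order d, so the cyclic subgroups of order d number (#elements of order d)/φ(d).
Cyclic subgroups by order — order 1: 1; order 2: 3; order 3: 1; order 4: 2; order 6: 3; order 12: 2.
Total: 12.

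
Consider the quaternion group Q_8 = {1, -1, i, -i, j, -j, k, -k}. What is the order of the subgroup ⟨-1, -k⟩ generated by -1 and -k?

|⟨-1⟩| = 2 and |⟨-k⟩| = 4, so |H| is a multiple of lcm(2, 4) = 4 and divides |G| = 8.
Closing under the operation: H = {1, -1, k, -k}, so |H| = 4.

4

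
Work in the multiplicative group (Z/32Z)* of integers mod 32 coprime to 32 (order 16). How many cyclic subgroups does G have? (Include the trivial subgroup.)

8

Each element a generates a cyclic subgroup ⟨a⟩; distinct elements may generate the same one (a cyclic group of order d has φ(d) generators).
Cyclic subgroups by order — order 1: 1; order 2: 3; order 4: 2; order 8: 2.
Total: 8.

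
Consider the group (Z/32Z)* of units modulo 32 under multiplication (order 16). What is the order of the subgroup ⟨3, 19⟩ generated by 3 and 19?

8

|⟨3⟩| = 8 and |⟨19⟩| = 8, so |H| is a multiple of lcm(8, 8) = 8 and divides |G| = 16.
Closing under the operation: H = {1, 3, 9, 11, 17, 19, 25, 27}, so |H| = 8.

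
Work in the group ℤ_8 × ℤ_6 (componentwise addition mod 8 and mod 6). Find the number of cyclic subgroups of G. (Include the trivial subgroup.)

Each element a generates a cyclic subgroup ⟨a⟩; distinct elements may generate the same one (a cyclic group of order d has φ(d) generators).
Cyclic subgroups by order — order 1: 1; order 2: 3; order 3: 1; order 4: 2; order 6: 3; order 8: 2; order 12: 2; order 24: 2.
Total: 16.

16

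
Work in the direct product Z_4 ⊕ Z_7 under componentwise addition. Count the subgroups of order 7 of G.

|G| = 28 and 7 | 28, so subgroups of order 7 are possible by Lagrange.
The subgroups of order 7 are: {(0,0), (0,1), (0,2), (0,3), (0,4), (0,5), (0,6)}.
So G has 1 subgroup of order 7.

1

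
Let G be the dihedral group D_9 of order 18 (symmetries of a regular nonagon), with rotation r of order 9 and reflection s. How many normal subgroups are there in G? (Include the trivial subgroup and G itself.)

G has 16 subgroups. Checking conjugation-invariance by order — order 1: 1/1 normal; order 2: 0/9 normal; order 3: 1/1 normal; order 6: 0/3 normal; order 9: 1/1 normal; order 18: 1/1 normal.
Total normal subgroups: 4.

4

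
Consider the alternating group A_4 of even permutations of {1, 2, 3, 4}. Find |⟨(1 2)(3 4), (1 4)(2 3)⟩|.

4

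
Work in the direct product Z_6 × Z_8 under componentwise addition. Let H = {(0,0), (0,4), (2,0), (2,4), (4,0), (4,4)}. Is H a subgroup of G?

Yes

|H| = 6 divides |G| = 48, consistent with Lagrange.
H contains the identity, every element's inverse is in H, and H is closed under +: it is a subgroup.
In fact H = ⟨(4,4)⟩.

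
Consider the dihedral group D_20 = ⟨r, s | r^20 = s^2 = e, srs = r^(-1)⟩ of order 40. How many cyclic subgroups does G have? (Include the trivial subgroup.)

A cyclic subgroup of order d is generated by each of its φ(d) elements of order d, so the cyclic subgroups of order d number (#elements of order d)/φ(d).
Cyclic subgroups by order — order 1: 1; order 2: 21; order 4: 1; order 5: 1; order 10: 1; order 20: 1.
Total: 26.

26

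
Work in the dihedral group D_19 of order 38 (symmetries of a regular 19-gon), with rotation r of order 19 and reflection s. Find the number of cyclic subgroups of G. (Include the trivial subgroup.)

Group the elements of G by the cyclic subgroup they generate; each cyclic subgroup of order d accounts for φ(d) elements.
Cyclic subgroups by order — order 1: 1; order 2: 19; order 19: 1.
Total: 21.

21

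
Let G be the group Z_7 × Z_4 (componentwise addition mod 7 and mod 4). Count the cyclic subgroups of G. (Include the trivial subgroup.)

6

Group the elements of G by the cyclic subgroup they generate; each cyclic subgroup of order d accounts for φ(d) elements.
Cyclic subgroups by order — order 1: 1; order 2: 1; order 4: 1; order 7: 1; order 14: 1; order 28: 1.
Total: 6.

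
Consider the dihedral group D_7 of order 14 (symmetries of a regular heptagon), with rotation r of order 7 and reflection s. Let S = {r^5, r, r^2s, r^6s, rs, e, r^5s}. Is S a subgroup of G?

No

r^5 ∈ S but its inverse r^2 ∉ S, so S is not a subgroup.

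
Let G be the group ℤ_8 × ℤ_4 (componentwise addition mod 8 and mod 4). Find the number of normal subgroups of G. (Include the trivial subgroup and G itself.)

G is abelian, so every subgroup is normal.
G has 22 subgroups in total, hence 22 normal subgroups.

22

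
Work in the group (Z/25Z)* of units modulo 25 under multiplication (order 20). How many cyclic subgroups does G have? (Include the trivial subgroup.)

A cyclic subgroup of order d is generated by each of its φ(d) elements of order d, so the cyclic subgroups of order d number (#elements of order d)/φ(d).
Cyclic subgroups by order — order 1: 1; order 2: 1; order 4: 1; order 5: 1; order 10: 1; order 20: 1.
Total: 6.

6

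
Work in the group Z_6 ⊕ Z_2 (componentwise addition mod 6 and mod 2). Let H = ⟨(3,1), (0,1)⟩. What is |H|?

|⟨(3,1)⟩| = 2 and |⟨(0,1)⟩| = 2, so |H| is a multiple of lcm(2, 2) = 2 and divides |G| = 12.
Closing under the operation: H = {(0,0), (0,1), (3,0), (3,1)}, so |H| = 4.

4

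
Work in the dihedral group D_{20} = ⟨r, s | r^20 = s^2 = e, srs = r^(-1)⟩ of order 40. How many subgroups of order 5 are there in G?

1

|G| = 40 and 5 | 40, so subgroups of order 5 are possible by Lagrange.
The subgroups of order 5 are: {e, r^4, r^8, r^12, r^16}.
So G has 1 subgroup of order 5.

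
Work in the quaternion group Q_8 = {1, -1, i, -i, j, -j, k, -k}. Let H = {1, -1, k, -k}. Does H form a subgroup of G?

Yes

|H| = 4 divides |G| = 8, consistent with Lagrange.
H contains the identity, every element's inverse is in H, and H is closed under ·: it is a subgroup.
In fact H = ⟨-k⟩.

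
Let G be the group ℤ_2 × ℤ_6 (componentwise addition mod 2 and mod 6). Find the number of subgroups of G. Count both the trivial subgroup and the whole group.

|G| = 12, so by Lagrange every subgroup order divides 12. Divisors: 1, 2, 3, 4, 6, 12.
Subgroups by order — order 1: 1; order 2: 3; order 3: 1; order 4: 1; order 6: 3; order 12: 1.
Total: 1 + 3 + 1 + 1 + 3 + 1 = 10.

10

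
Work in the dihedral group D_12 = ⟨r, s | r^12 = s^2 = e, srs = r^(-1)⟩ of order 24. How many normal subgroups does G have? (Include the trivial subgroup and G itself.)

9

G has 34 subgroups. Checking conjugation-invariance by order — order 1: 1/1 normal; order 2: 1/13 normal; order 3: 1/1 normal; order 4: 1/7 normal; order 6: 1/5 normal; order 8: 0/3 normal; order 12: 3/3 normal; order 24: 1/1 normal.
Total normal subgroups: 9.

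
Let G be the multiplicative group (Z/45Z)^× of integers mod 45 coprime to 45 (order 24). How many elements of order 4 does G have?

The elements of order 4 are: 8, 17, 28, 37.
That's 4.

4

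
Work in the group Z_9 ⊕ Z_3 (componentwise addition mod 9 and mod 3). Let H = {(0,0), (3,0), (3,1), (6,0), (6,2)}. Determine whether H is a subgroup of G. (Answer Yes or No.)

|H| = 5 does not divide |G| = 27, so by Lagrange H is not a subgroup.

No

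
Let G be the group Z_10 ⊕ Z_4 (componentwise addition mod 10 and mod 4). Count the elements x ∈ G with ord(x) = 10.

An element (a,b) has order lcm(ord(a), ord(b)); count pairs with lcm equal to 10.
Enumerating gives 12 such elements.

12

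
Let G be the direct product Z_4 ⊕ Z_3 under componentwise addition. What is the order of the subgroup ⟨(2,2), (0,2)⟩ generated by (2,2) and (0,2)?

6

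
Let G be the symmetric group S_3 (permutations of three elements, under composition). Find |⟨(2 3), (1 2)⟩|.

|⟨(2 3)⟩| = 2 and |⟨(1 2)⟩| = 2, so |H| is a multiple of lcm(2, 2) = 2 and divides |G| = 6.
Closing {(2 3), (1 2)} under the group operation gives all of G, so |H| = 6.

6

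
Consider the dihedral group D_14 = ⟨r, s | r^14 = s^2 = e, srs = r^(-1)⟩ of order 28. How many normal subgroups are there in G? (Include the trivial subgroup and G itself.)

G has 28 subgroups. Checking conjugation-invariance by order — order 1: 1/1 normal; order 2: 1/15 normal; order 4: 0/7 normal; order 7: 1/1 normal; order 14: 3/3 normal; order 28: 1/1 normal.
Total normal subgroups: 7.

7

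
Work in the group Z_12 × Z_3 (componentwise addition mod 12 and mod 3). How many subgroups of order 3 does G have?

|G| = 36 and 3 | 36, so subgroups of order 3 are possible by Lagrange.
The subgroups of order 3 are: {(0,0), (0,1), (0,2)}; {(0,0), (4,0), (8,0)}; {(0,0), (4,1), (8,2)}; {(0,0), (4,2), (8,1)}.
So G has 4 subgroups of order 3.

4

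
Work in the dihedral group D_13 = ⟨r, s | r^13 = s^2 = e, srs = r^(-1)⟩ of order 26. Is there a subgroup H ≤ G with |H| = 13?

13 | 26. A subgroup of order 13 is {e, r, r^2, r^3, r^4, r^5, r^6, r^7, r^8, r^9, r^10, r^11, r^12}.

Yes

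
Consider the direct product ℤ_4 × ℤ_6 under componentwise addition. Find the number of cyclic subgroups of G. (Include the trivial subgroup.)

12

A cyclic subgroup of order d is generated by each of its φ(d) elements of order d, so the cyclic subgroups of order d number (#elements of order d)/φ(d).
Cyclic subgroups by order — order 1: 1; order 2: 3; order 3: 1; order 4: 2; order 6: 3; order 12: 2.
Total: 12.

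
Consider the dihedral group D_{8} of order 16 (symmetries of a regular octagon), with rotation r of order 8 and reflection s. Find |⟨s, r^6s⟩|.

|⟨s⟩| = 2 and |⟨r^6s⟩| = 2, so |H| is a multiple of lcm(2, 2) = 2 and divides |G| = 16.
Closing under the operation: H = {e, r^2, r^4, r^6, s, r^2s, r^4s, r^6s}, so |H| = 8.

8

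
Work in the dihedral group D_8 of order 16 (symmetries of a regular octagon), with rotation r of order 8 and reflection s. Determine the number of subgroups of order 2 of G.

9

|G| = 16 and 2 | 16, so subgroups of order 2 are possible by Lagrange.
The subgroups of order 2 are: {e, r^2s}; {e, r^3s}; {e, r^4}; {e, r^4s}; … (9 in all).
So G has 9 subgroups of order 2.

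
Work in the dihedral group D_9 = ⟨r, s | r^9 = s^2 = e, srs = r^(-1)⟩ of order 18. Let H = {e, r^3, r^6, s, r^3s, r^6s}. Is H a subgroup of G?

|H| = 6 divides |G| = 18, consistent with Lagrange.
H contains the identity, every element's inverse is in H, and H is closed under ·: it is a subgroup.

Yes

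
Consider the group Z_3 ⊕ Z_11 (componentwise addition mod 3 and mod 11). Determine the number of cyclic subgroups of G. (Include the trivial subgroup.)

A cyclic subgroup of order d is generated by each of its φ(d) elements of order d, so the cyclic subgroups of order d number (#elements of order d)/φ(d).
Cyclic subgroups by order — order 1: 1; order 3: 1; order 11: 1; order 33: 1.
Total: 4.

4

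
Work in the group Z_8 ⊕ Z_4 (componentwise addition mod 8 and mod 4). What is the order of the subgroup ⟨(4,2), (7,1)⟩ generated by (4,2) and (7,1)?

|⟨(4,2)⟩| = 2 and |⟨(7,1)⟩| = 8, so |H| is a multiple of lcm(2, 8) = 8 and divides |G| = 32.
Closing under the operation: H = {(0,0), (0,2), (1,1), (1,3), (2,0), (2,2), (3,1), (3,3), (4,0), (4,2), (5,1), (5,3), (6,0), (6,2), (7,1), (7,3)}, so |H| = 16.

16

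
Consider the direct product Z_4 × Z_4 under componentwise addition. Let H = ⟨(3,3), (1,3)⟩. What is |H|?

|⟨(3,3)⟩| = 4 and |⟨(1,3)⟩| = 4, so |H| is a multiple of lcm(4, 4) = 4 and divides |G| = 16.
Closing under the operation: H = {(0,0), (0,2), (1,1), (1,3), (2,0), (2,2), (3,1), (3,3)}, so |H| = 8.

8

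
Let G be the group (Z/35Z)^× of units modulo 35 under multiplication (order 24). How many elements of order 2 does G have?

3

The elements of order 2 are: 6, 29, 34.
That's 3.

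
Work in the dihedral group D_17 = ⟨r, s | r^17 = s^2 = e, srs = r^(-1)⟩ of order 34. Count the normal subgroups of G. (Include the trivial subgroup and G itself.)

G has 20 subgroups. Checking conjugation-invariance by order — order 1: 1/1 normal; order 2: 0/17 normal; order 17: 1/1 normal; order 34: 1/1 normal.
Total normal subgroups: 3.

3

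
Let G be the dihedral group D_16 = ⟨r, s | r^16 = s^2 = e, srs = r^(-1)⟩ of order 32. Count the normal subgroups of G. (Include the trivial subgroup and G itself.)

8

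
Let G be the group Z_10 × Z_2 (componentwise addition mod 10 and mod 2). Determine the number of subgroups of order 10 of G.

|G| = 20 and 10 | 20, so subgroups of order 10 are possible by Lagrange.
The subgroups of order 10 are: {(0,0), (0,1), (2,0), (2,1), (4,0), (4,1), (6,0), (6,1), (8,0), (8,1)}; {(0,0), (1,0), (2,0), (3,0), (4,0), (5,0), (6,0), (7,0), (8,0), (9,0)}; {(0,0), (1,1), (2,0), (3,1), (4,0), (5,1), (6,0), (7,1), (8,0), (9,1)}.
So G has 3 subgroups of order 10.

3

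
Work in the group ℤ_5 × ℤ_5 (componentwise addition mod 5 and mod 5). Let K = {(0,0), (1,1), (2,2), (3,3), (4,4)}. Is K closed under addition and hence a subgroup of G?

|K| = 5 divides |G| = 25, consistent with Lagrange.
K contains the identity, every element's inverse is in K, and K is closed under +: it is a subgroup.
In fact K = ⟨(4,4)⟩.

Yes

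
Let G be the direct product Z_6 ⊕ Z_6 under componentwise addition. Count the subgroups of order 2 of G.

3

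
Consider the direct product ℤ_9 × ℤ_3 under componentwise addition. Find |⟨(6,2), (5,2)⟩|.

27

|⟨(6,2)⟩| = 3 and |⟨(5,2)⟩| = 9, so |H| is a multiple of lcm(3, 9) = 9 and divides |G| = 27.
Closing {(6,2), (5,2)} under the group operation gives all of G, so |H| = 27.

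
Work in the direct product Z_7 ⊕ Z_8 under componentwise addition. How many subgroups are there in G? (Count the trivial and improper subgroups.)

8

|G| = 56, so by Lagrange every subgroup order divides 56. Divisors: 1, 2, 4, 7, 8, 14, 28, 56.
Subgroups by order — order 1: 1; order 2: 1; order 4: 1; order 7: 1; order 8: 1; order 14: 1; order 28: 1; order 56: 1.
Total: 1 + 1 + 1 + 1 + 1 + 1 + 1 + 1 = 8.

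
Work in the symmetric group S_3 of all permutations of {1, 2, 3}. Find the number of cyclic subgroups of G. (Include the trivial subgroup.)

Each element a generates a cyclic subgroup ⟨a⟩; distinct elements may generate the same one (a cyclic group of order d has φ(d) generators).
Cyclic subgroups by order — order 1: 1; order 2: 3; order 3: 1.
Total: 5.

5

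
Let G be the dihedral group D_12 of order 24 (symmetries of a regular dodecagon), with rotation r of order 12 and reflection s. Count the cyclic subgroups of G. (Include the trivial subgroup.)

18

A cyclic subgroup of order d is generated by each of its φ(d) elements of order d, so the cyclic subgroups of order d number (#elements of order d)/φ(d).
Cyclic subgroups by order — order 1: 1; order 2: 13; order 3: 1; order 4: 1; order 6: 1; order 12: 1.
Total: 18.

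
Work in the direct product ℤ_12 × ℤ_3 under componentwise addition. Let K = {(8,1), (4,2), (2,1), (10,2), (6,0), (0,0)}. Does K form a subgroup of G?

|K| = 6 divides |G| = 36, consistent with Lagrange.
K contains the identity, every element's inverse is in K, and K is closed under +: it is a subgroup.
In fact K = ⟨(10,2)⟩.

Yes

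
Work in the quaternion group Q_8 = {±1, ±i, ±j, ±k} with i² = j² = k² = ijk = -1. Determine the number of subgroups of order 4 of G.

|G| = 8 and 4 | 8, so subgroups of order 4 are possible by Lagrange.
The subgroups of order 4 are: {1, -1, i, -i}; {1, -1, j, -j}; {1, -1, k, -k}.
So G has 3 subgroups of order 4.

3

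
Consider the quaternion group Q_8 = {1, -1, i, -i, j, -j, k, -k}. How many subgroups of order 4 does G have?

3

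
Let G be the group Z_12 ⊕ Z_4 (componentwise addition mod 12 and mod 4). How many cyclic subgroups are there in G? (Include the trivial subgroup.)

Group the elements of G by the cyclic subgroup they generate; each cyclic subgroup of order d accounts for φ(d) elements.
Cyclic subgroups by order — order 1: 1; order 2: 3; order 3: 1; order 4: 6; order 6: 3; order 12: 6.
Total: 20.

20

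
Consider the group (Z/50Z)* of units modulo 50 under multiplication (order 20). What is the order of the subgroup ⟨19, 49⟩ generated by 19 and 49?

10

|⟨19⟩| = 10 and |⟨49⟩| = 2, so |H| is a multiple of lcm(10, 2) = 10 and divides |G| = 20.
Closing under the operation: H = {1, 9, 11, 19, 21, 29, 31, 39, 41, 49}, so |H| = 10.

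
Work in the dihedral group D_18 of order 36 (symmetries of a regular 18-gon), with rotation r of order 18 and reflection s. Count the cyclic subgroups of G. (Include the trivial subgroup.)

24

Each element a generates a cyclic subgroup ⟨a⟩; distinct elements may generate the same one (a cyclic group of order d has φ(d) generators).
Cyclic subgroups by order — order 1: 1; order 2: 19; order 3: 1; order 6: 1; order 9: 1; order 18: 1.
Total: 24.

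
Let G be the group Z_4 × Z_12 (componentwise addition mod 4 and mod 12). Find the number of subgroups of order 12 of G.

7

|G| = 48 and 12 | 48, so subgroups of order 12 are possible by Lagrange.
The subgroups of order 12 are: {(0,0), (0,1), (0,2), (0,3), (0,4), (0,5), (0,6), (0,7), (0,8), (0,9), (0,10), (0,11)}; {(0,0), (0,2), (0,4), (0,6), (0,8), (0,10), (2,0), (2,2), (2,4), (2,6), (2,8), (2,10)}; {(0,0), (0,2), (0,4), (0,6), (0,8), (0,10), (2,1), (2,3), (2,5), (2,7), (2,9), (2,11)}; {(0,0), (0,4), (0,8), (1,0), (1,4), (1,8), (2,0), (2,4), (2,8), (3,0), (3,4), (3,8)}; … (7 in all).
So G has 7 subgroups of order 12.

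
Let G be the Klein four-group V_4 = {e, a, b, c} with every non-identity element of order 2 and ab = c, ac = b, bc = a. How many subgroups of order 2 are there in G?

3

|G| = 4 and 2 | 4, so subgroups of order 2 are possible by Lagrange.
The subgroups of order 2 are: {e, a}; {e, b}; {e, c}.
So G has 3 subgroups of order 2.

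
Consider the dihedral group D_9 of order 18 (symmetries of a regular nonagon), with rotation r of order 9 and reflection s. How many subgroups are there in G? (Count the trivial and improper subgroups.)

|G| = 18, so by Lagrange every subgroup order divides 18. Divisors: 1, 2, 3, 6, 9, 18.
Subgroups by order — order 1: 1; order 2: 9; order 3: 1; order 6: 3; order 9: 1; order 18: 1.
Total: 1 + 9 + 1 + 3 + 1 + 1 = 16.

16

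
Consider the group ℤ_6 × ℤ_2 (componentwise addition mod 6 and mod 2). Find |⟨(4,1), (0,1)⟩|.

6

|⟨(4,1)⟩| = 6 and |⟨(0,1)⟩| = 2, so |H| is a multiple of lcm(6, 2) = 6 and divides |G| = 12.
Closing under the operation: H = {(0,0), (0,1), (2,0), (2,1), (4,0), (4,1)}, so |H| = 6.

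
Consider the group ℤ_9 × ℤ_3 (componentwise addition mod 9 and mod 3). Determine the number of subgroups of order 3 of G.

|G| = 27 and 3 | 27, so subgroups of order 3 are possible by Lagrange.
The subgroups of order 3 are: {(0,0), (0,1), (0,2)}; {(0,0), (3,0), (6,0)}; {(0,0), (3,1), (6,2)}; {(0,0), (3,2), (6,1)}.
So G has 4 subgroups of order 3.

4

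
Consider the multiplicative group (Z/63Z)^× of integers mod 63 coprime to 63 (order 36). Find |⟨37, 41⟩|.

18

|⟨37⟩| = 3 and |⟨41⟩| = 6, so |H| is a multiple of lcm(3, 6) = 6 and divides |G| = 36.
Closing under the operation: H = {1, 4, 5, 16, 17, 20, 22, 25, 26, 37, 38, 41, 43, 46, 47, 58, 59, 62}, so |H| = 18.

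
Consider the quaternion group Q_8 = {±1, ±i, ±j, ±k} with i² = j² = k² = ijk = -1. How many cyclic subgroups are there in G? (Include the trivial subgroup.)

Each element a generates a cyclic subgroup ⟨a⟩; distinct elements may generate the same one (a cyclic group of order d has φ(d) generators).
Cyclic subgroups by order — order 1: 1; order 2: 1; order 4: 3.
Total: 5.

5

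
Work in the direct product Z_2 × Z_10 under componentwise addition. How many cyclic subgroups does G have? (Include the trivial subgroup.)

A cyclic subgroup of order d is generated by each of its φ(d) elements of order d, so the cyclic subgroups of order d number (#elements of order d)/φ(d).
Cyclic subgroups by order — order 1: 1; order 2: 3; order 5: 1; order 10: 3.
Total: 8.

8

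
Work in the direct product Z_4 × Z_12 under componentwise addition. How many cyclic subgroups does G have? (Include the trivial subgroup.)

20

A cyclic subgroup of order d is generated by each of its φ(d) elements of order d, so the cyclic subgroups of order d number (#elements of order d)/φ(d).
Cyclic subgroups by order — order 1: 1; order 2: 3; order 3: 1; order 4: 6; order 6: 3; order 12: 6.
Total: 20.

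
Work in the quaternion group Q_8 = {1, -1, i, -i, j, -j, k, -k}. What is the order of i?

Computing powers of i: the smallest k with (i)^k = e is k = 4.

4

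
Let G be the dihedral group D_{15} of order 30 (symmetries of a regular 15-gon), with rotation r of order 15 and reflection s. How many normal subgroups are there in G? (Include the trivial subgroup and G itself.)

G has 28 subgroups. Checking conjugation-invariance by order — order 1: 1/1 normal; order 2: 0/15 normal; order 3: 1/1 normal; order 5: 1/1 normal; order 6: 0/5 normal; order 10: 0/3 normal; order 15: 1/1 normal; order 30: 1/1 normal.
Total normal subgroups: 5.

5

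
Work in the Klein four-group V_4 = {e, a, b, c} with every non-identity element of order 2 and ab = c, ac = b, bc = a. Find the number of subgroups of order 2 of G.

|G| = 4 and 2 | 4, so subgroups of order 2 are possible by Lagrange.
The subgroups of order 2 are: {e, a}; {e, b}; {e, c}.
So G has 3 subgroups of order 2.

3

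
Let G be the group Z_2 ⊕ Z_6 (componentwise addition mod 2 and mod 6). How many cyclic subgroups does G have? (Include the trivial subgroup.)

Group the elements of G by the cyclic subgroup they generate; each cyclic subgroup of order d accounts for φ(d) elements.
Cyclic subgroups by order — order 1: 1; order 2: 3; order 3: 1; order 6: 3.
Total: 8.

8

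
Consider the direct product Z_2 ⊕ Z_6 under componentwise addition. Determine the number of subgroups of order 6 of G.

|G| = 12 and 6 | 12, so subgroups of order 6 are possible by Lagrange.
The subgroups of order 6 are: {(0,0), (0,1), (0,2), (0,3), (0,4), (0,5)}; {(0,0), (0,2), (0,4), (1,0), (1,2), (1,4)}; {(0,0), (0,2), (0,4), (1,1), (1,3), (1,5)}.
So G has 3 subgroups of order 6.

3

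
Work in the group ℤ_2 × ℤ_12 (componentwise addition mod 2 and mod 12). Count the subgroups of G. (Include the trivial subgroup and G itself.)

|G| = 24, so by Lagrange every subgroup order divides 24. Divisors: 1, 2, 3, 4, 6, 8, 12, 24.
Subgroups by order — order 1: 1; order 2: 3; order 3: 1; order 4: 3; order 6: 3; order 8: 1; order 12: 3; order 24: 1.
Total: 1 + 3 + 1 + 3 + 3 + 1 + 3 + 1 = 16.

16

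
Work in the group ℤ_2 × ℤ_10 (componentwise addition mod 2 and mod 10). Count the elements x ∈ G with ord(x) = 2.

An element (a,b) has order lcm(ord(a), ord(b)); count pairs with lcm equal to 2.
Enumerating gives 3 such elements.

3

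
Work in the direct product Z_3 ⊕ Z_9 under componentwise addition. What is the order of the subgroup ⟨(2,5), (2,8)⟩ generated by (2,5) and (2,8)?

|⟨(2,5)⟩| = 9 and |⟨(2,8)⟩| = 9, so |H| is a multiple of lcm(9, 9) = 9 and divides |G| = 27.
Closing under the operation: H = {(0,0), (0,3), (0,6), (1,1), (1,4), (1,7), (2,2), (2,5), (2,8)}, so |H| = 9.

9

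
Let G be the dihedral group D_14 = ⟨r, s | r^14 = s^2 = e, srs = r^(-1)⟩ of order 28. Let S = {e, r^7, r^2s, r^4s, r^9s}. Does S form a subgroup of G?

|S| = 5 does not divide |G| = 28, so by Lagrange S is not a subgroup.

No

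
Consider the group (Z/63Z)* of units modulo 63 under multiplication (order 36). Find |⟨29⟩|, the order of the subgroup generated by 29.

6

Compute successive powers of 29 mod 63: 29, 22, 8, 43, 50, 1; 29^6 ≡ 1 (mod 63).
So |⟨29⟩| = 6.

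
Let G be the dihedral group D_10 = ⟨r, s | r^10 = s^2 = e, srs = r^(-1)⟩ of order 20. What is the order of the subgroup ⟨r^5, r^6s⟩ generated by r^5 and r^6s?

4

|⟨r^5⟩| = 2 and |⟨r^6s⟩| = 2, so |H| is a multiple of lcm(2, 2) = 2 and divides |G| = 20.
Closing under the operation: H = {e, r^5, rs, r^6s}, so |H| = 4.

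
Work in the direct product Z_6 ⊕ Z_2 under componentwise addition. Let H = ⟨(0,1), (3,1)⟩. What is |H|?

|⟨(0,1)⟩| = 2 and |⟨(3,1)⟩| = 2, so |H| is a multiple of lcm(2, 2) = 2 and divides |G| = 12.
Closing under the operation: H = {(0,0), (0,1), (3,0), (3,1)}, so |H| = 4.

4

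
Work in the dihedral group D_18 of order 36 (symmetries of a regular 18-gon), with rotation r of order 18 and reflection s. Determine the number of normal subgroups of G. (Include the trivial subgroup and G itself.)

G has 45 subgroups. Checking conjugation-invariance by order — order 1: 1/1 normal; order 2: 1/19 normal; order 3: 1/1 normal; order 4: 0/9 normal; order 6: 1/7 normal; order 9: 1/1 normal; order 12: 0/3 normal; order 18: 3/3 normal; order 36: 1/1 normal.
Total normal subgroups: 9.

9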